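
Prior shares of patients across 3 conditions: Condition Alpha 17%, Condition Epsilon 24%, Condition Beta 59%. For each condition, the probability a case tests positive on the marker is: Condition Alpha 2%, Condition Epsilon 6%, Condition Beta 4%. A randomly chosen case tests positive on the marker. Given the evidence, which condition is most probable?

Condition Beta

By Bayes' rule, posterior ∝ prior × likelihood:
  Condition Alpha: 0.17 × 0.02 = 0.0034
  Condition Epsilon: 0.24 × 0.06 = 0.0144
  Condition Beta: 0.59 × 0.04 = 0.0236
Normalizing constant = 0.0414.
Largest term belongs to Condition Beta, so Condition Beta is most probable.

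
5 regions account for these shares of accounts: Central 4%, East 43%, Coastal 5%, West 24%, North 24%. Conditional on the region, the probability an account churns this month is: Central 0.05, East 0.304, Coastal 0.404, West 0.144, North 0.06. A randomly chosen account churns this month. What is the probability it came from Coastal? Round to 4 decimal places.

Unnormalized posteriors (prior × likelihood):
  Central: 0.04 × 0.05 = 0.002
  East: 0.43 × 0.304 = 0.13072
  Coastal: 0.05 × 0.404 = 0.0202
  West: 0.24 × 0.144 = 0.03456
  North: 0.24 × 0.06 = 0.0144
Normalizing constant = 0.20188.
P(Coastal | evidence) = 0.0202 / 0.20188 ≈ 0.1001.

0.1001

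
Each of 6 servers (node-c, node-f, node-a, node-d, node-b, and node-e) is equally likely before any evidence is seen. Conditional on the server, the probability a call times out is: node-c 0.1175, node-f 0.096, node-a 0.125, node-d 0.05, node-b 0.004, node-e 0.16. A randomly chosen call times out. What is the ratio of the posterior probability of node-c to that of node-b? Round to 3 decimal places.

29.375

With a uniform prior (1/6 each), posterior ∝ likelihood:
  node-c: 0.1175
  node-f: 0.096
  node-a: 0.125
  node-d: 0.05
  node-b: 0.004
  node-e: 0.16
Normalizing constant = 0.5525.
The ratio is 0.1175 / 0.004 (the normalizer cancels) = 29.375.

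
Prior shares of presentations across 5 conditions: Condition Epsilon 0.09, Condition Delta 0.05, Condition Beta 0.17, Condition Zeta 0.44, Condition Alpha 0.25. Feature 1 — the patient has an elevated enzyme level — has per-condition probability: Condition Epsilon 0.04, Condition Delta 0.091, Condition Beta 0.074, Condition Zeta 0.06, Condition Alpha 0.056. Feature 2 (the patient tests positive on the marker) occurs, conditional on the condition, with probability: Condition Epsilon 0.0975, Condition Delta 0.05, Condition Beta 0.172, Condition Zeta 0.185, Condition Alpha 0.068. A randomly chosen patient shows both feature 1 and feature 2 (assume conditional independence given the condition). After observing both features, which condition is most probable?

Condition Zeta

Prior × likelihood for each hypothesis:
  Condition Epsilon: 0.09 × 0.04 × 0.0975 = 0.000351
  Condition Delta: 0.05 × 0.091 × 0.05 = 0.0002275
  Condition Beta: 0.17 × 0.074 × 0.172 = 0.00216376
  Condition Zeta: 0.44 × 0.06 × 0.185 = 0.004884
  Condition Alpha: 0.25 × 0.056 × 0.068 = 0.000952
Total = 0.00857826.
Largest term belongs to Condition Zeta, so Condition Zeta is most probable.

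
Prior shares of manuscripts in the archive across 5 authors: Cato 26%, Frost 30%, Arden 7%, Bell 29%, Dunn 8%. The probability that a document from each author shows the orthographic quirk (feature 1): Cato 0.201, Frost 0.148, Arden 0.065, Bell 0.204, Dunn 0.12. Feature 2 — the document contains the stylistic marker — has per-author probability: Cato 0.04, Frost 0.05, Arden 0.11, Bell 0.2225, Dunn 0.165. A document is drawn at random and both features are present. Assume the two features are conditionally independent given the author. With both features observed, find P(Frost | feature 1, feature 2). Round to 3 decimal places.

0.114

By Bayes' rule, posterior ∝ prior × likelihood:
  Cato: 0.26 × 0.201 × 0.04 = 0.0020904
  Frost: 0.3 × 0.148 × 0.05 = 0.00222
  Arden: 0.07 × 0.065 × 0.11 = 0.0005005
  Bell: 0.29 × 0.204 × 0.2225 = 0.0131631
  Dunn: 0.08 × 0.12 × 0.165 = 0.001584
Normalizing constant = 0.019558.
P(Frost | evidence) = 0.00222 / 0.019558 ≈ 0.114.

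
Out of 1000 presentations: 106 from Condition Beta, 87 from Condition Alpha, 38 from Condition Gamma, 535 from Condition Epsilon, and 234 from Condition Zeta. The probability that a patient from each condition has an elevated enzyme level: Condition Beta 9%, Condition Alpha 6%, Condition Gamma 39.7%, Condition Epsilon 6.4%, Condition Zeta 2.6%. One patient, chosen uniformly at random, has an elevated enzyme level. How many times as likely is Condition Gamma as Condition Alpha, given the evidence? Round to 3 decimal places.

By Bayes' rule, posterior ∝ prior × likelihood:
  Condition Beta: 0.106 × 0.09 = 0.00954
  Condition Alpha: 0.087 × 0.06 = 0.00522
  Condition Gamma: 0.038 × 0.397 = 0.015086
  Condition Epsilon: 0.535 × 0.064 = 0.03424
  Condition Zeta: 0.234 × 0.026 = 0.006084
Sum = 0.07017.
The ratio is 0.015086 / 0.00522 (the normalizer cancels) = 2.890.

2.890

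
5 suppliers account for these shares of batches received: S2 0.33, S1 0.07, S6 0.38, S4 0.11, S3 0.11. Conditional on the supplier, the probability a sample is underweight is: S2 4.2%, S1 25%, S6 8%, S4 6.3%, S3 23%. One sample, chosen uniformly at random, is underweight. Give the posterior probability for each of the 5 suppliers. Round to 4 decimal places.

S2 0.1475, S1 0.1862, S6 0.3234, S4 0.0737, S3 0.2692

By Bayes' rule, posterior ∝ prior × likelihood:
  S2: 0.33 × 0.042 = 0.01386
  S1: 0.07 × 0.25 = 0.0175
  S6: 0.38 × 0.08 = 0.0304
  S4: 0.11 × 0.063 = 0.00693
  S3: 0.11 × 0.23 = 0.0253
Total = 0.09399.
P(S2 | underweight) = 0.01386/0.09399 ≈ 0.1475
P(S1 | underweight) = 0.0175/0.09399 ≈ 0.1862
P(S6 | underweight) = 0.0304/0.09399 ≈ 0.3234
P(S4 | underweight) = 0.00693/0.09399 ≈ 0.0737
P(S3 | underweight) = 0.0253/0.09399 ≈ 0.2692
(Check: 0.1475+0.1862+0.3234+0.0737+0.2692 = 1.0000.)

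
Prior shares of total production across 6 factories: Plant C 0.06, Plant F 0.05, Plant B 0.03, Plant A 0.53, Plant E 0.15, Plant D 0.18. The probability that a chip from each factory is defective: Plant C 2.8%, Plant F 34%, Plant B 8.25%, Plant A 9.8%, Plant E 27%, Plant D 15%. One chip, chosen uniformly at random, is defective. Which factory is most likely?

By Bayes' rule, posterior ∝ prior × likelihood:
  Plant C: 0.06 × 0.028 = 0.00168
  Plant F: 0.05 × 0.34 = 0.017
  Plant B: 0.03 × 0.0825 = 0.002475
  Plant A: 0.53 × 0.098 = 0.05194
  Plant E: 0.15 × 0.27 = 0.0405
  Plant D: 0.18 × 0.15 = 0.027
Total = 0.140595.
Largest term belongs to Plant A, so Plant A is most probable.

Plant A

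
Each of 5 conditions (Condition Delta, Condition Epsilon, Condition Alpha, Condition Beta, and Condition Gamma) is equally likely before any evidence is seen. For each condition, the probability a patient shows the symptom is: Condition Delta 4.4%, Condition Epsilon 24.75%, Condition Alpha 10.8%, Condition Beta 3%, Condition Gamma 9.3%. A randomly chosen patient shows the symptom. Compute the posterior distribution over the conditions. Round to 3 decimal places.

Condition Delta 0.084, Condition Epsilon 0.474, Condition Alpha 0.207, Condition Beta 0.057, Condition Gamma 0.178

Since the prior is uniform, the posterior is proportional to the likelihood:
  Condition Delta: 0.044
  Condition Epsilon: 0.2475
  Condition Alpha: 0.108
  Condition Beta: 0.03
  Condition Gamma: 0.093
Total = 0.5225.
P(Condition Delta | symptomatic) = 0.044/0.5225 ≈ 0.084
P(Condition Epsilon | symptomatic) = 0.2475/0.5225 ≈ 0.474
P(Condition Alpha | symptomatic) = 0.108/0.5225 ≈ 0.207
P(Condition Beta | symptomatic) = 0.03/0.5225 ≈ 0.057
P(Condition Gamma | symptomatic) = 0.093/0.5225 ≈ 0.178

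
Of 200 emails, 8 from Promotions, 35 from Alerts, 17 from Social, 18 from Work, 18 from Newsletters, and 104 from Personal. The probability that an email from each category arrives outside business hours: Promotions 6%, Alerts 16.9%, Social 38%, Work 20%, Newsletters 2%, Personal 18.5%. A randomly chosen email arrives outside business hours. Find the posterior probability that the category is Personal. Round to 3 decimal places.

0.534

Compute prior × likelihood for every hypothesis:
  Promotions: 0.04 × 0.06 = 0.0024
  Alerts: 0.175 × 0.169 = 0.029575
  Social: 0.085 × 0.38 = 0.0323
  Work: 0.09 × 0.2 = 0.018
  Newsletters: 0.09 × 0.02 = 0.0018
  Personal: 0.52 × 0.185 = 0.0962
Total = 0.180275.
P(Personal | evidence) = 0.0962 / 0.180275 ≈ 0.534.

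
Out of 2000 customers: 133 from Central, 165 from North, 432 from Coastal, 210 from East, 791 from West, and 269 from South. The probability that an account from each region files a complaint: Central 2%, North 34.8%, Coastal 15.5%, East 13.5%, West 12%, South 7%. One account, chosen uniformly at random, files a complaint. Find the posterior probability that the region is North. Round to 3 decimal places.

Prior × likelihood for each hypothesis:
  Central: 0.0665 × 0.02 = 0.00133
  North: 0.0825 × 0.348 = 0.02871
  Coastal: 0.216 × 0.155 = 0.03348
  East: 0.105 × 0.135 = 0.014175
  West: 0.3955 × 0.12 = 0.04746
  South: 0.1345 × 0.07 = 0.009415
Sum = 0.13457.
P(North | evidence) = 0.02871 / 0.13457 ≈ 0.213.

0.213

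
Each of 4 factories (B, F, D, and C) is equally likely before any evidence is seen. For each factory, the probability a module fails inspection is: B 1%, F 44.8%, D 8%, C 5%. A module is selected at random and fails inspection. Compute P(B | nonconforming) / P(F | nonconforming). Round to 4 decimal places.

Since the prior is uniform, the posterior is proportional to the likelihood:
  B: 0.01
  F: 0.448
  D: 0.08
  C: 0.05
Sum = 0.588.
The ratio is 0.01 / 0.448 (the normalizer cancels) = 0.0223.

0.0223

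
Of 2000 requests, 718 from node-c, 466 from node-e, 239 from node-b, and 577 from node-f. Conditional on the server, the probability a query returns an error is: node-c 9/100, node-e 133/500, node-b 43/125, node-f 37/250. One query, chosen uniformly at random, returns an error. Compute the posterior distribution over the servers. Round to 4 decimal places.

node-c 0.1814, node-e 0.3480, node-b 0.2308, node-f 0.2397

Unnormalized posteriors (prior × likelihood):
  node-c: 0.359 × 0.09 = 0.03231
  node-e: 0.233 × 0.266 = 0.061978
  node-b: 0.1195 × 0.344 = 0.041108
  node-f: 0.2885 × 0.148 = 0.042698
Normalizing constant = 0.178094.
P(node-c | error) = 0.03231/0.178094 ≈ 0.1814
P(node-e | error) = 0.061978/0.178094 ≈ 0.3480
P(node-b | error) = 0.041108/0.178094 ≈ 0.2308
P(node-f | error) = 0.042698/0.178094 ≈ 0.2397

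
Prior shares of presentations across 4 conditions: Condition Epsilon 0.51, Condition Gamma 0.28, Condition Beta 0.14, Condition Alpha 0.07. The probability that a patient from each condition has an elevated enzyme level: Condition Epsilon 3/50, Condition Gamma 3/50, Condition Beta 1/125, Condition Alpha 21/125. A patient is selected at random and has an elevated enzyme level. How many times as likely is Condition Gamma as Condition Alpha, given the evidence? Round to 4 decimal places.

1.4286

Unnormalized posteriors (prior × likelihood):
  Condition Epsilon: 0.51 × 0.06 = 0.0306
  Condition Gamma: 0.28 × 0.06 = 0.0168
  Condition Beta: 0.14 × 0.008 = 0.00112
  Condition Alpha: 0.07 × 0.168 = 0.01176
Sum = 0.06028.
The ratio is 0.0168 / 0.01176 (the normalizer cancels) = 1.4286.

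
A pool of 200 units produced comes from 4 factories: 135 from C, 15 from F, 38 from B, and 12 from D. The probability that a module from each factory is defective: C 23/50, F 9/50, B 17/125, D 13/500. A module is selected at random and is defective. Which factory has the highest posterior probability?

C

Compute prior × likelihood for every hypothesis:
  C: 0.675 × 0.46 = 0.3105
  F: 0.075 × 0.18 = 0.0135
  B: 0.19 × 0.136 = 0.02584
  D: 0.06 × 0.026 = 0.00156
Normalizing constant = 0.3514.
Largest term belongs to C, so C is most probable.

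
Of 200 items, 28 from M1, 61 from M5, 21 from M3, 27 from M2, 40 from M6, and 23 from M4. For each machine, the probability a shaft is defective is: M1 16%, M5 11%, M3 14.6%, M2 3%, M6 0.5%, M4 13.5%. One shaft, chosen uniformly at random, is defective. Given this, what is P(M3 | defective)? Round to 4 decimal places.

By Bayes' rule, posterior ∝ prior × likelihood:
  M1: 0.14 × 0.16 = 0.0224
  M5: 0.305 × 0.11 = 0.03355
  M3: 0.105 × 0.146 = 0.01533
  M2: 0.135 × 0.03 = 0.00405
  M6: 0.2 × 0.005 = 0.001
  M4: 0.115 × 0.135 = 0.015525
Normalizing constant = 0.091855.
P(M3 | evidence) = 0.01533 / 0.091855 ≈ 0.1669.

0.1669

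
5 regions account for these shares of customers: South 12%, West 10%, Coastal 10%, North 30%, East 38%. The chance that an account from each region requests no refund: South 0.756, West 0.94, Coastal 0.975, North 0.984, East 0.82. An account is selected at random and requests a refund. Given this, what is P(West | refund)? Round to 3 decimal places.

Taking complements, P(refund | each) = South 0.244, West 0.06, Coastal 0.025, North 0.016, East 0.18.
Prior × likelihood for each hypothesis:
  South: 0.12 × 0.244 = 0.02928
  West: 0.1 × 0.06 = 0.006
  Coastal: 0.1 × 0.025 = 0.0025
  North: 0.3 × 0.016 = 0.0048
  East: 0.38 × 0.18 = 0.0684
Total = 0.11098.
P(West | evidence) = 0.006 / 0.11098 ≈ 0.054.

0.054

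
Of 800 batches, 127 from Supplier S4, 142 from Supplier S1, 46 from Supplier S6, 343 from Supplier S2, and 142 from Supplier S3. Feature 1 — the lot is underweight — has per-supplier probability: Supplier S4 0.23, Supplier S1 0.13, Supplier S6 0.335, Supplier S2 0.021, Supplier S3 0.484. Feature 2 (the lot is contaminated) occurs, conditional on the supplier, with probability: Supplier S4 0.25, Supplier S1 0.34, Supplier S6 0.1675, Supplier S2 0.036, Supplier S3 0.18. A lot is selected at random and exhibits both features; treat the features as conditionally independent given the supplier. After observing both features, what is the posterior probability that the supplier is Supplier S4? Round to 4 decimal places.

0.2536

Unnormalized posteriors (prior × likelihood):
  Supplier S4: 0.15875 × 0.23 × 0.25 = 0.009128125
  Supplier S1: 0.1775 × 0.13 × 0.34 = 0.0078455
  Supplier S6: 0.0575 × 0.335 × 0.1675 = 0.00322646875
  Supplier S2: 0.42875 × 0.021 × 0.036 = 0.000324135
  Supplier S3: 0.1775 × 0.484 × 0.18 = 0.0154638
Sum = 0.03598802875.
P(Supplier S4 | evidence) = 0.009128125 / 0.03598802875 ≈ 0.2536.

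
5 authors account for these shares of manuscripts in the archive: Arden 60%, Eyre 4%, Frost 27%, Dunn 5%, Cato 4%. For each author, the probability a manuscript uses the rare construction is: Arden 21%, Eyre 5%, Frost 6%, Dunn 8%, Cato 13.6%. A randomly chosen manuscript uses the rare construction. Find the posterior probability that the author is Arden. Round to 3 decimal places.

0.820

By Bayes' rule, posterior ∝ prior × likelihood:
  Arden: 0.6 × 0.21 = 0.126
  Eyre: 0.04 × 0.05 = 0.002
  Frost: 0.27 × 0.06 = 0.0162
  Dunn: 0.05 × 0.08 = 0.004
  Cato: 0.04 × 0.136 = 0.00544
Normalizing constant = 0.15364.
P(Arden | evidence) = 0.126 / 0.15364 ≈ 0.820.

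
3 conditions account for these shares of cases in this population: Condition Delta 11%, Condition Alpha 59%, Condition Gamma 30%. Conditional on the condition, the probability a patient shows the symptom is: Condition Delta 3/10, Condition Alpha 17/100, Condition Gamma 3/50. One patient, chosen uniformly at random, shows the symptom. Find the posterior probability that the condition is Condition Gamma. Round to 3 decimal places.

Compute prior × likelihood for every hypothesis:
  Condition Delta: 0.11 × 0.3 = 0.033
  Condition Alpha: 0.59 × 0.17 = 0.1003
  Condition Gamma: 0.3 × 0.06 = 0.018
Sum = 0.1513.
P(Condition Gamma | evidence) = 0.018 / 0.1513 ≈ 0.119.

0.119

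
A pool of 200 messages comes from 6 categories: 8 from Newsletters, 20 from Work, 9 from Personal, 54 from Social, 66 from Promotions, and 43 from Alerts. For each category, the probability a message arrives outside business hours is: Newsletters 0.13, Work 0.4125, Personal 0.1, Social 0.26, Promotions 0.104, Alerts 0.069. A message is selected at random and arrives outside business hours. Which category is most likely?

Social

By Bayes' rule, posterior ∝ prior × likelihood:
  Newsletters: 0.04 × 0.13 = 0.0052
  Work: 0.1 × 0.4125 = 0.04125
  Personal: 0.045 × 0.1 = 0.0045
  Social: 0.27 × 0.26 = 0.0702
  Promotions: 0.33 × 0.104 = 0.03432
  Alerts: 0.215 × 0.069 = 0.014835
Normalizing constant = 0.170305.
Largest term belongs to Social, so Social is most probable.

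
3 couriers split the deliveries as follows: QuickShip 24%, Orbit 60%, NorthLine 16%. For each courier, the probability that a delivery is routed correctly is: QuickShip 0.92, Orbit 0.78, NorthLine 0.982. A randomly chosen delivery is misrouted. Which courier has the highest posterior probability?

Orbit

Taking complements, P(misrouted | each) = QuickShip 0.08, Orbit 0.22, NorthLine 0.018.
By Bayes' rule, posterior ∝ prior × likelihood:
  QuickShip: 0.24 × 0.08 = 0.0192
  Orbit: 0.6 × 0.22 = 0.132
  NorthLine: 0.16 × 0.018 = 0.00288
Total = 0.15408.
Largest term belongs to Orbit, so Orbit is most probable.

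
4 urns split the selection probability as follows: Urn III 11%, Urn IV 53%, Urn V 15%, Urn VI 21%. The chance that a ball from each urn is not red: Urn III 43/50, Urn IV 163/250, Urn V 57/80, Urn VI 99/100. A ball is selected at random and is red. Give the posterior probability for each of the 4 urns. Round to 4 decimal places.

Taking complements, P(red | each) = Urn III 0.14, Urn IV 0.348, Urn V 0.2875, Urn VI 0.01.
By Bayes' rule, posterior ∝ prior × likelihood:
  Urn III: 0.11 × 0.14 = 0.0154
  Urn IV: 0.53 × 0.348 = 0.18444
  Urn V: 0.15 × 0.2875 = 0.043125
  Urn VI: 0.21 × 0.01 = 0.0021
Sum = 0.245065.
P(Urn III | red) = 0.0154/0.245065 ≈ 0.0628
P(Urn IV | red) = 0.18444/0.245065 ≈ 0.7526
P(Urn V | red) = 0.043125/0.245065 ≈ 0.1760
P(Urn VI | red) = 0.0021/0.245065 ≈ 0.0086
(Check: 0.0628+0.7526+0.1760+0.0086 = 1.0000.)

Urn III 0.0628, Urn IV 0.7526, Urn V 0.1760, Urn VI 0.0086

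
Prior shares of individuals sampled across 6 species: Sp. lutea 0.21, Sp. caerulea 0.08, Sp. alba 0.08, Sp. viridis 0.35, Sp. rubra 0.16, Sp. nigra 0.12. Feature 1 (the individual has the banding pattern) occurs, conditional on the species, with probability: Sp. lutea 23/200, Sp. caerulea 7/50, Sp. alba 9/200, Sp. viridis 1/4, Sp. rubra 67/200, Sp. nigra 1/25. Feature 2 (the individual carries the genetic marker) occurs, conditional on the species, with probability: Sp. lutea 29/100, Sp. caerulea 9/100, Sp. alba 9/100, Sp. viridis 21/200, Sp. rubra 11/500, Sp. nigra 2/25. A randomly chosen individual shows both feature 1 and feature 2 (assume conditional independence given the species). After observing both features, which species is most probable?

Sp. viridis

Unnormalized posteriors (prior × likelihood):
  Sp. lutea: 0.21 × 0.115 × 0.29 = 0.0070035
  Sp. caerulea: 0.08 × 0.14 × 0.09 = 0.001008
  Sp. alba: 0.08 × 0.045 × 0.09 = 0.000324
  Sp. viridis: 0.35 × 0.25 × 0.105 = 0.0091875
  Sp. rubra: 0.16 × 0.335 × 0.022 = 0.0011792
  Sp. nigra: 0.12 × 0.04 × 0.08 = 0.000384
Sum = 0.0190862.
Largest term belongs to Sp. viridis, so Sp. viridis is most probable.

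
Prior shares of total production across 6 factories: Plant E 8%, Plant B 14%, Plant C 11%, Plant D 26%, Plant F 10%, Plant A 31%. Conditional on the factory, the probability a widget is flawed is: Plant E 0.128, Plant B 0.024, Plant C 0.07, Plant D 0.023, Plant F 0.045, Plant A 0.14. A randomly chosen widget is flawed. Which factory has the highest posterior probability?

Prior × likelihood for each hypothesis:
  Plant E: 0.08 × 0.128 = 0.01024
  Plant B: 0.14 × 0.024 = 0.00336
  Plant C: 0.11 × 0.07 = 0.0077
  Plant D: 0.26 × 0.023 = 0.00598
  Plant F: 0.1 × 0.045 = 0.0045
  Plant A: 0.31 × 0.14 = 0.0434
Sum = 0.07518.
Largest term belongs to Plant A, so Plant A is most probable.

Plant A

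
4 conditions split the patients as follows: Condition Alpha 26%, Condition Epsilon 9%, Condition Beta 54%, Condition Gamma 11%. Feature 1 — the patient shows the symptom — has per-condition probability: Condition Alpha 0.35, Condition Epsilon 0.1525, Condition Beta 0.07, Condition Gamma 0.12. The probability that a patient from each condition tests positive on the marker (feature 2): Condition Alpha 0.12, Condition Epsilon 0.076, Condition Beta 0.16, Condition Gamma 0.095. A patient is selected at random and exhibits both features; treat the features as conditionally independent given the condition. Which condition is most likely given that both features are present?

Condition Alpha

Unnormalized posteriors (prior × likelihood):
  Condition Alpha: 0.26 × 0.35 × 0.12 = 0.01092
  Condition Epsilon: 0.09 × 0.1525 × 0.076 = 0.0010431
  Condition Beta: 0.54 × 0.07 × 0.16 = 0.006048
  Condition Gamma: 0.11 × 0.12 × 0.095 = 0.001254
Normalizing constant = 0.0192651.
Largest term belongs to Condition Alpha, so Condition Alpha is most probable.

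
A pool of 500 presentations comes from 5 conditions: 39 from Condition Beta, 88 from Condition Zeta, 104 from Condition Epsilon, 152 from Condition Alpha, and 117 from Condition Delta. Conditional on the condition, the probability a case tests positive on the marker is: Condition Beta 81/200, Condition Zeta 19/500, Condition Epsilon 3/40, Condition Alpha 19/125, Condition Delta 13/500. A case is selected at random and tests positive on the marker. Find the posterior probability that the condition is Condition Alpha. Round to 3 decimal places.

Prior × likelihood for each hypothesis:
  Condition Beta: 0.078 × 0.405 = 0.03159
  Condition Zeta: 0.176 × 0.038 = 0.006688
  Condition Epsilon: 0.208 × 0.075 = 0.0156
  Condition Alpha: 0.304 × 0.152 = 0.046208
  Condition Delta: 0.234 × 0.026 = 0.006084
Normalizing constant = 0.10617.
P(Condition Alpha | evidence) = 0.046208 / 0.10617 ≈ 0.435.

0.435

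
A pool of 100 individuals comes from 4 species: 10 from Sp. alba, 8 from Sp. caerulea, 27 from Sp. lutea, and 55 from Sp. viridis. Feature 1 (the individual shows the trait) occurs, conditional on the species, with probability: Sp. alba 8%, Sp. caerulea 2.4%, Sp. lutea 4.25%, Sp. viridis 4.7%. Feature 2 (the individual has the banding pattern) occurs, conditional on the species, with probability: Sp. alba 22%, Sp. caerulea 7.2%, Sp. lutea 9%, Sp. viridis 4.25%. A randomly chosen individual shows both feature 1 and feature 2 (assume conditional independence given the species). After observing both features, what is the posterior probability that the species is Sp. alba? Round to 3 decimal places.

By Bayes' rule, posterior ∝ prior × likelihood:
  Sp. alba: 0.1 × 0.08 × 0.22 = 0.00176
  Sp. caerulea: 0.08 × 0.024 × 0.072 = 0.00013824
  Sp. lutea: 0.27 × 0.0425 × 0.09 = 0.00103275
  Sp. viridis: 0.55 × 0.047 × 0.0425 = 0.001098625
Total = 0.004029615.
P(Sp. alba | evidence) = 0.00176 / 0.004029615 ≈ 0.437.

0.437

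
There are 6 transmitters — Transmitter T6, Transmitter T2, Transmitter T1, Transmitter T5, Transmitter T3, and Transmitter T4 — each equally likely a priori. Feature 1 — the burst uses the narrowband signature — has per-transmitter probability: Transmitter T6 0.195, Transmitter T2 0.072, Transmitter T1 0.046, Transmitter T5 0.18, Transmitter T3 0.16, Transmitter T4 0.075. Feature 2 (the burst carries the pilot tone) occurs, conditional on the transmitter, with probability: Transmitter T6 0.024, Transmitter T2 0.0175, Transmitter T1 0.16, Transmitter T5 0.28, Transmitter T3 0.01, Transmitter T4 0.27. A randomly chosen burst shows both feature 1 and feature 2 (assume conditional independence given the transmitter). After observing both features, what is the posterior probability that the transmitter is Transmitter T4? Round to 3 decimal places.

0.237

With a uniform prior (1/6 each), posterior ∝ likelihood:
  Transmitter T6: 0.195 × 0.024 = 0.00468
  Transmitter T2: 0.072 × 0.0175 = 0.00126
  Transmitter T1: 0.046 × 0.16 = 0.00736
  Transmitter T5: 0.18 × 0.28 = 0.0504
  Transmitter T3: 0.16 × 0.01 = 0.0016
  Transmitter T4: 0.075 × 0.27 = 0.02025
Normalizing constant = 0.08555.
P(Transmitter T4 | evidence) = 0.02025 / 0.08555 ≈ 0.237.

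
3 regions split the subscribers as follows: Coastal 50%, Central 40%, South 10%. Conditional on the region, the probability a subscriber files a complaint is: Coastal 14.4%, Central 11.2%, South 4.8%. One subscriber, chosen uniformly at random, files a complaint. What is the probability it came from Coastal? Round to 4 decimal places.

0.5921

Compute prior × likelihood for every hypothesis:
  Coastal: 0.5 × 0.144 = 0.072
  Central: 0.4 × 0.112 = 0.0448
  South: 0.1 × 0.048 = 0.0048
Total = 0.1216.
P(Coastal | evidence) = 0.072 / 0.1216 ≈ 0.5921.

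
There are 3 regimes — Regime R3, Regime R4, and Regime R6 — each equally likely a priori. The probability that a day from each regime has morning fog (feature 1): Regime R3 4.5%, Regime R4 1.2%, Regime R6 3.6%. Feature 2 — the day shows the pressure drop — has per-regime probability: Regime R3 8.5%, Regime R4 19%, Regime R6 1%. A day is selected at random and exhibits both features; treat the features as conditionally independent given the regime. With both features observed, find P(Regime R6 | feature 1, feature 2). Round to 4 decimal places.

0.0557

Since the prior is uniform, the posterior is proportional to the likelihood:
  Regime R3: 0.045 × 0.085 = 0.003825
  Regime R4: 0.012 × 0.19 = 0.00228
  Regime R6: 0.036 × 0.01 = 0.00036
Total = 0.006465.
P(Regime R6 | evidence) = 0.00036 / 0.006465 ≈ 0.0557.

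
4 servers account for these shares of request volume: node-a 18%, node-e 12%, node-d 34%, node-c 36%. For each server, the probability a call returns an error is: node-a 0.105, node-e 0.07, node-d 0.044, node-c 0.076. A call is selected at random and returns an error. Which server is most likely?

node-c

Compute prior × likelihood for every hypothesis:
  node-a: 0.18 × 0.105 = 0.0189
  node-e: 0.12 × 0.07 = 0.0084
  node-d: 0.34 × 0.044 = 0.01496
  node-c: 0.36 × 0.076 = 0.02736
Total = 0.06962.
Largest term belongs to node-c, so node-c is most probable.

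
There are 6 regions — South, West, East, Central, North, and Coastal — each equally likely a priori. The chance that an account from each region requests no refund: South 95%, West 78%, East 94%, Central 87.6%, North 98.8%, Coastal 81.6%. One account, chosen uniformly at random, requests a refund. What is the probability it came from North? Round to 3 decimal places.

0.018

Taking complements, P(refund | each) = South 0.05, West 0.22, East 0.06, Central 0.124, North 0.012, Coastal 0.184.
With a uniform prior (1/6 each), posterior ∝ likelihood:
  South: 0.05
  West: 0.22
  East: 0.06
  Central: 0.124
  North: 0.012
  Coastal: 0.184
Normalizing constant = 0.65.
P(North | evidence) = 0.012 / 0.65 ≈ 0.018.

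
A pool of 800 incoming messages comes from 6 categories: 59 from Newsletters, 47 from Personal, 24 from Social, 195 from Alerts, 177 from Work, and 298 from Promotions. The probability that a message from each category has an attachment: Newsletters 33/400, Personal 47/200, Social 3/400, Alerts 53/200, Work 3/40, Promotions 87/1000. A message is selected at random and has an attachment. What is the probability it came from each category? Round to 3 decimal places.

Prior × likelihood for each hypothesis:
  Newsletters: 0.07375 × 0.0825 = 0.006084375
  Personal: 0.05875 × 0.235 = 0.01380625
  Social: 0.03 × 0.0075 = 0.000225
  Alerts: 0.24375 × 0.265 = 0.06459375
  Work: 0.22125 × 0.075 = 0.01659375
  Promotions: 0.3725 × 0.087 = 0.0324075
Sum = 0.133710625.
P(Newsletters | attachment) = 0.006084375/0.133710625 ≈ 0.046
P(Personal | attachment) = 0.01380625/0.133710625 ≈ 0.103
P(Social | attachment) = 0.000225/0.133710625 ≈ 0.002
P(Alerts | attachment) = 0.06459375/0.133710625 ≈ 0.483
P(Work | attachment) = 0.01659375/0.133710625 ≈ 0.124
P(Promotions | attachment) = 0.0324075/0.133710625 ≈ 0.242
(Check: 0.046+0.103+0.002+0.483+0.124+0.242 = 1.000.)

Newsletters 0.046, Personal 0.103, Social 0.002, Alerts 0.483, Work 0.124, Promotions 0.242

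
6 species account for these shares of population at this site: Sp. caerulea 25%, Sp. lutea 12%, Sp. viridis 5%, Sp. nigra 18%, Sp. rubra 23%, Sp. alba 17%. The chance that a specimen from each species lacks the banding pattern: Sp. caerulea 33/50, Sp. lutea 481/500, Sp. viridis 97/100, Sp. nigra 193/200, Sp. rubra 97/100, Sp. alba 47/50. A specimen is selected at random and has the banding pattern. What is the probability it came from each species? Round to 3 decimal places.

Sp. caerulea 0.743, Sp. lutea 0.040, Sp. viridis 0.013, Sp. nigra 0.055, Sp. rubra 0.060, Sp. alba 0.089

Taking complements, P(banded | each) = Sp. caerulea 0.34, Sp. lutea 0.038, Sp. viridis 0.03, Sp. nigra 0.035, Sp. rubra 0.03, Sp. alba 0.06.
Compute prior × likelihood for every hypothesis:
  Sp. caerulea: 0.25 × 0.34 = 0.085
  Sp. lutea: 0.12 × 0.038 = 0.00456
  Sp. viridis: 0.05 × 0.03 = 0.0015
  Sp. nigra: 0.18 × 0.035 = 0.0063
  Sp. rubra: 0.23 × 0.03 = 0.0069
  Sp. alba: 0.17 × 0.06 = 0.0102
Total = 0.11446.
P(Sp. caerulea | banded) = 0.085/0.11446 ≈ 0.743
P(Sp. lutea | banded) = 0.00456/0.11446 ≈ 0.040
P(Sp. viridis | banded) = 0.0015/0.11446 ≈ 0.013
P(Sp. nigra | banded) = 0.0063/0.11446 ≈ 0.055
P(Sp. rubra | banded) = 0.0069/0.11446 ≈ 0.060
P(Sp. alba | banded) = 0.0102/0.11446 ≈ 0.089
(Check: 0.743+0.040+0.013+0.055+0.060+0.089 = 1.000.)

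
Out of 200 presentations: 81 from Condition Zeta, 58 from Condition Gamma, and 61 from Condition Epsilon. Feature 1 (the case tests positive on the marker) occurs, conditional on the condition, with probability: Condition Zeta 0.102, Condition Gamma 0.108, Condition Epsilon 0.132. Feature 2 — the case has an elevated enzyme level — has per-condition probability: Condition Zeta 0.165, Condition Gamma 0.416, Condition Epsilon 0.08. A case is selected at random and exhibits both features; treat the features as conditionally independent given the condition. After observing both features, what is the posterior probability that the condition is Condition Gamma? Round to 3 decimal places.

Unnormalized posteriors (prior × likelihood):
  Condition Zeta: 0.405 × 0.102 × 0.165 = 0.00681615
  Condition Gamma: 0.29 × 0.108 × 0.416 = 0.01302912
  Condition Epsilon: 0.305 × 0.132 × 0.08 = 0.0032208
Normalizing constant = 0.02306607.
P(Condition Gamma | evidence) = 0.01302912 / 0.02306607 ≈ 0.565.

0.565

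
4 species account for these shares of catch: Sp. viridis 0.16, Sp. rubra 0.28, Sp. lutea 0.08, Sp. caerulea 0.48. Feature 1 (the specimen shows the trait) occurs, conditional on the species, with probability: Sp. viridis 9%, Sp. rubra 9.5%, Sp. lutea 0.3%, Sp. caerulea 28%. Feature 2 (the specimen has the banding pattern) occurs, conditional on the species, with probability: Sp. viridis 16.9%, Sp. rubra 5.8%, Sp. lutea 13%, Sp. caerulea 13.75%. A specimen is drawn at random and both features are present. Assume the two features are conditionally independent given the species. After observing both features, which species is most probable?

Prior × likelihood for each hypothesis:
  Sp. viridis: 0.16 × 0.09 × 0.169 = 0.0024336
  Sp. rubra: 0.28 × 0.095 × 0.058 = 0.0015428
  Sp. lutea: 0.08 × 0.003 × 0.13 = 0.0000312
  Sp. caerulea: 0.48 × 0.28 × 0.1375 = 0.01848
Normalizing constant = 0.0224876.
Largest term belongs to Sp. caerulea, so Sp. caerulea is most probable.

Sp. caerulea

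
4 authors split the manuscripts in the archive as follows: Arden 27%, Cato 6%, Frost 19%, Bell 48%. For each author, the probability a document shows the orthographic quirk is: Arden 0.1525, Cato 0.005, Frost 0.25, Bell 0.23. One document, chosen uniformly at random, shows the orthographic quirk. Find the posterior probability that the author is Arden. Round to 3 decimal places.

By Bayes' rule, posterior ∝ prior × likelihood:
  Arden: 0.27 × 0.1525 = 0.041175
  Cato: 0.06 × 0.005 = 0.0003
  Frost: 0.19 × 0.25 = 0.0475
  Bell: 0.48 × 0.23 = 0.1104
Sum = 0.199375.
P(Arden | evidence) = 0.041175 / 0.199375 ≈ 0.207.

0.207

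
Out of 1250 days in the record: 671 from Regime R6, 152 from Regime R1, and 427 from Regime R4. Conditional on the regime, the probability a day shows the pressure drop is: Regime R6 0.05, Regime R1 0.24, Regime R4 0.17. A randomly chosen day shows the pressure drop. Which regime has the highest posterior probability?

Regime R4

Prior × likelihood for each hypothesis:
  Regime R6: 0.5368 × 0.05 = 0.02684
  Regime R1: 0.1216 × 0.24 = 0.029184
  Regime R4: 0.3416 × 0.17 = 0.058072
Normalizing constant = 0.114096.
Largest term belongs to Regime R4, so Regime R4 is most probable.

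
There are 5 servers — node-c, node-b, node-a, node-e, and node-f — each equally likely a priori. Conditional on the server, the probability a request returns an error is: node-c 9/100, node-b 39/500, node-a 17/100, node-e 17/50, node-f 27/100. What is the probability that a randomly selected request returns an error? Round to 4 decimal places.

With a uniform prior (1/5 each), posterior ∝ likelihood:
  node-c: 0.09
  node-b: 0.078
  node-a: 0.17
  node-e: 0.34
  node-f: 0.27
P(error) = (1/5) × (0.09 + 0.078 + 0.17 + 0.34 + 0.27) = 0.948/5 ≈ 0.1896.

0.1896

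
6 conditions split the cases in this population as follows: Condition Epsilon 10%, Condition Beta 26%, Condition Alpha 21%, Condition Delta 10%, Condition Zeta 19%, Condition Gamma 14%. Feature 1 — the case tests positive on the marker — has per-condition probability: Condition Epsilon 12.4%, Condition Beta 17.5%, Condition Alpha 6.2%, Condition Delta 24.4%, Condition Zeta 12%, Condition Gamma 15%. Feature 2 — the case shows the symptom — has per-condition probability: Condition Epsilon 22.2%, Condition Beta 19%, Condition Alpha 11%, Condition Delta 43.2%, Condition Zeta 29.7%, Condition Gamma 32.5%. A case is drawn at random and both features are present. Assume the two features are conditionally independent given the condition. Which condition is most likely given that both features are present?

Prior × likelihood for each hypothesis:
  Condition Epsilon: 0.1 × 0.124 × 0.222 = 0.0027528
  Condition Beta: 0.26 × 0.175 × 0.19 = 0.008645
  Condition Alpha: 0.21 × 0.062 × 0.11 = 0.0014322
  Condition Delta: 0.1 × 0.244 × 0.432 = 0.0105408
  Condition Zeta: 0.19 × 0.12 × 0.297 = 0.0067716
  Condition Gamma: 0.14 × 0.15 × 0.325 = 0.006825
Sum = 0.0369674.
Largest term belongs to Condition Delta, so Condition Delta is most probable.

Condition Delta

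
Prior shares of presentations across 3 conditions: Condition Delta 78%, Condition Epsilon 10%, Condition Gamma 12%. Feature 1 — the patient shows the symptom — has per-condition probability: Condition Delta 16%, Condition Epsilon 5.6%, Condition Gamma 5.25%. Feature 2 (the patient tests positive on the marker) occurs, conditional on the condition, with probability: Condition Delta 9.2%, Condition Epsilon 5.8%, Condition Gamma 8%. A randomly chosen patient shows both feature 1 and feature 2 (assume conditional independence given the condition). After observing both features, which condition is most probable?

Condition Delta

Prior × likelihood for each hypothesis:
  Condition Delta: 0.78 × 0.16 × 0.092 = 0.0114816
  Condition Epsilon: 0.1 × 0.056 × 0.058 = 0.0003248
  Condition Gamma: 0.12 × 0.0525 × 0.08 = 0.000504
Total = 0.0123104.
Largest term belongs to Condition Delta, so Condition Delta is most probable.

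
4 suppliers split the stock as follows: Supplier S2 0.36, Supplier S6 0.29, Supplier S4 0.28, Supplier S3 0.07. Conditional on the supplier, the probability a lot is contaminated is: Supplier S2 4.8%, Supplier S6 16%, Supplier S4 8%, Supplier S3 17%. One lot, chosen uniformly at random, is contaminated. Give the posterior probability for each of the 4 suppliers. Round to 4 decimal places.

Supplier S2 0.1764, Supplier S6 0.4736, Supplier S4 0.2286, Supplier S3 0.1215

Compute prior × likelihood for every hypothesis:
  Supplier S2: 0.36 × 0.048 = 0.01728
  Supplier S6: 0.29 × 0.16 = 0.0464
  Supplier S4: 0.28 × 0.08 = 0.0224
  Supplier S3: 0.07 × 0.17 = 0.0119
Normalizing constant = 0.09798.
P(Supplier S2 | contaminated) = 0.01728/0.09798 ≈ 0.1764
P(Supplier S6 | contaminated) = 0.0464/0.09798 ≈ 0.4736
P(Supplier S4 | contaminated) = 0.0224/0.09798 ≈ 0.2286
P(Supplier S3 | contaminated) = 0.0119/0.09798 ≈ 0.1215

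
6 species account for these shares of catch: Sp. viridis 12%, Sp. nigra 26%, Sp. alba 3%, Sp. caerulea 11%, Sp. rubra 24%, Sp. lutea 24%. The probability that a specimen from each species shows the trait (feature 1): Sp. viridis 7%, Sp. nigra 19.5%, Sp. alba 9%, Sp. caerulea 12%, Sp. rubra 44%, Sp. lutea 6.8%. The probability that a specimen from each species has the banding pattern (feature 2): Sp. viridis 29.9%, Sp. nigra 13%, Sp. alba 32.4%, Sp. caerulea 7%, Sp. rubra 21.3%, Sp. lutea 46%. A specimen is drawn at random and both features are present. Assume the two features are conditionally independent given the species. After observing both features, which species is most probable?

Sp. rubra

By Bayes' rule, posterior ∝ prior × likelihood:
  Sp. viridis: 0.12 × 0.07 × 0.299 = 0.0025116
  Sp. nigra: 0.26 × 0.195 × 0.13 = 0.006591
  Sp. alba: 0.03 × 0.09 × 0.324 = 0.0008748
  Sp. caerulea: 0.11 × 0.12 × 0.07 = 0.000924
  Sp. rubra: 0.24 × 0.44 × 0.213 = 0.0224928
  Sp. lutea: 0.24 × 0.068 × 0.46 = 0.0075072
Sum = 0.0409014.
Largest term belongs to Sp. rubra, so Sp. rubra is most probable.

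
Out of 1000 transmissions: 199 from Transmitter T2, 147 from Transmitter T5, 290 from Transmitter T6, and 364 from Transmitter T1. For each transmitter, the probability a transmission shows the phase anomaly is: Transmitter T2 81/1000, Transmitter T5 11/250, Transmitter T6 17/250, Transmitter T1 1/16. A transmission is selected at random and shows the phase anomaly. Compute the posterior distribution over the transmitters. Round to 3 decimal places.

Transmitter T2 0.248, Transmitter T5 0.099, Transmitter T6 0.303, Transmitter T1 0.350

Compute prior × likelihood for every hypothesis:
  Transmitter T2: 0.199 × 0.081 = 0.016119
  Transmitter T5: 0.147 × 0.044 = 0.006468
  Transmitter T6: 0.29 × 0.068 = 0.01972
  Transmitter T1: 0.364 × 0.0625 = 0.02275
Normalizing constant = 0.065057.
P(Transmitter T2 | anomaly) = 0.016119/0.065057 ≈ 0.248
P(Transmitter T5 | anomaly) = 0.006468/0.065057 ≈ 0.099
P(Transmitter T6 | anomaly) = 0.01972/0.065057 ≈ 0.303
P(Transmitter T1 | anomaly) = 0.02275/0.065057 ≈ 0.350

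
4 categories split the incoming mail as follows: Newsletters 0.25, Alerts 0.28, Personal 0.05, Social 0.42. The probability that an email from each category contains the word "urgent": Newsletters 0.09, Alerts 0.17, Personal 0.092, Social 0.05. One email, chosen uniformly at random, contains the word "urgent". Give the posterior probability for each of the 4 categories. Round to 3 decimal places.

Newsletters 0.235, Alerts 0.497, Personal 0.048, Social 0.219

By Bayes' rule, posterior ∝ prior × likelihood:
  Newsletters: 0.25 × 0.09 = 0.0225
  Alerts: 0.28 × 0.17 = 0.0476
  Personal: 0.05 × 0.092 = 0.0046
  Social: 0.42 × 0.05 = 0.021
Sum = 0.0957.
P(Newsletters | urgent-flag) = 0.0225/0.0957 ≈ 0.235
P(Alerts | urgent-flag) = 0.0476/0.0957 ≈ 0.497
P(Personal | urgent-flag) = 0.0046/0.0957 ≈ 0.048
P(Social | urgent-flag) = 0.021/0.0957 ≈ 0.219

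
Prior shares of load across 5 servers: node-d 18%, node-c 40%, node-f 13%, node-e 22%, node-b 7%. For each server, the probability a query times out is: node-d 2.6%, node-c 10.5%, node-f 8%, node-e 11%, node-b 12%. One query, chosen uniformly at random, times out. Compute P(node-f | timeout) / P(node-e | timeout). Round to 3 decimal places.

0.430

Compute prior × likelihood for every hypothesis:
  node-d: 0.18 × 0.026 = 0.00468
  node-c: 0.4 × 0.105 = 0.042
  node-f: 0.13 × 0.08 = 0.0104
  node-e: 0.22 × 0.11 = 0.0242
  node-b: 0.07 × 0.12 = 0.0084
Total = 0.08968.
The ratio is 0.0104 / 0.0242 (the normalizer cancels) = 0.430.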